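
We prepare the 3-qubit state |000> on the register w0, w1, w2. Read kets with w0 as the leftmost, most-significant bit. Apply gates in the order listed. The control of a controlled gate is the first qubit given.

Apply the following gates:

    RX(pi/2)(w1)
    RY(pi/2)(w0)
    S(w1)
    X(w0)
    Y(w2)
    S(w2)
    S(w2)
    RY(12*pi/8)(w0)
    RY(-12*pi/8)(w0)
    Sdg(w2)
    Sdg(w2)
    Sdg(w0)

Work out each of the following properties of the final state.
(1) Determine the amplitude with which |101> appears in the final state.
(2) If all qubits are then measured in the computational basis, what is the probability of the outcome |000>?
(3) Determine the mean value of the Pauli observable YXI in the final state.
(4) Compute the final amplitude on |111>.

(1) The amplitude on |101> is 1/2. Key observation: steps 6-11 multiply out to the identity, so the circuit reduces to the remaining gates.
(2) Outcome |000> occurs with probability 0.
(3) The observable YXI averages to -1.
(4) |111> carries amplitude 1/2 in the final state.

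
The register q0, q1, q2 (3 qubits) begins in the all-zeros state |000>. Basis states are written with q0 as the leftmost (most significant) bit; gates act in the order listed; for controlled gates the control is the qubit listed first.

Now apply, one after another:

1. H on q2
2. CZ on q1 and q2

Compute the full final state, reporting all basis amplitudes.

After the circuit, the state carries amplitude sqrt(2)/2 on |000>, sqrt(2)/2 on |001>, and 0 on every other basis state.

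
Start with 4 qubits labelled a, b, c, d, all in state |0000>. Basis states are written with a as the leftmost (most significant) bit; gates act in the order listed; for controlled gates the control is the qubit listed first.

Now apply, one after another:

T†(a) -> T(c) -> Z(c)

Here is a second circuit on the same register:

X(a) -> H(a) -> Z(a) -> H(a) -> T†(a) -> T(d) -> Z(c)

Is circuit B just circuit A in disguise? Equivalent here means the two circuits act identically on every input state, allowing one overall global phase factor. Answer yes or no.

No — the two circuits implement different unitaries, even allowing a global phase.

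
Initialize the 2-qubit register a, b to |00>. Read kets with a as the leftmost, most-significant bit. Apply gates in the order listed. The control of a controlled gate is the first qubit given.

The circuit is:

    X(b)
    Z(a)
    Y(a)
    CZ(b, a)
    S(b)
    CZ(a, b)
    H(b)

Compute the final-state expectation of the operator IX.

The observable IX averages to -1.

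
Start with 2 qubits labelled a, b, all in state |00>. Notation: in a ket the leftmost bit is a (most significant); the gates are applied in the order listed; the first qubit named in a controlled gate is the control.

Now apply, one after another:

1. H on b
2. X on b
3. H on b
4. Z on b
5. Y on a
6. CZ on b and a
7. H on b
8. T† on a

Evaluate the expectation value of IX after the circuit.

In the final state, IX has expectation 1. Key observation: the block from step 1 through step 4 cancels to the identity and can be dropped.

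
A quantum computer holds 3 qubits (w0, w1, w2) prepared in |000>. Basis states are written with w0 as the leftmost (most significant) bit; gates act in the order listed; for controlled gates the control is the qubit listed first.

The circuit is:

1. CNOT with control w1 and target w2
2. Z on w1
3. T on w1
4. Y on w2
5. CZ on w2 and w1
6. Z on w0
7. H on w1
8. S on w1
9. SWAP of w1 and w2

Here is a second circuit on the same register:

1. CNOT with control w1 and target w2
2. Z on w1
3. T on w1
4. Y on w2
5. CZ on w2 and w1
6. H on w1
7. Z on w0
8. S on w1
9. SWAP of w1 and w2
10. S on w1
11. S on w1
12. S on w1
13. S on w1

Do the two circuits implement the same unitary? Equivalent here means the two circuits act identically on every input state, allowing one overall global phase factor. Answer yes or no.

Yes — the two circuits implement the same unitary up to a global phase.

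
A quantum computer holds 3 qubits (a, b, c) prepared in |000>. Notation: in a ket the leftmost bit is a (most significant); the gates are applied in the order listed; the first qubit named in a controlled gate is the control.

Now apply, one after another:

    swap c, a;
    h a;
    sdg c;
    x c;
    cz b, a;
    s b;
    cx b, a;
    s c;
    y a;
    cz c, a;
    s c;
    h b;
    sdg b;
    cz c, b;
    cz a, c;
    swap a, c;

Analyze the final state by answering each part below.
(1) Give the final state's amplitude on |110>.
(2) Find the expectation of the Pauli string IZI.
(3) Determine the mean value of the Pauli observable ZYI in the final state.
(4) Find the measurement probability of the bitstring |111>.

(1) |110> carries amplitude -1/2 in the final state.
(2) The observable IZI averages to 0.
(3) The expectation value of ZYI is -1.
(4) The probability of measuring |111> is 1/4.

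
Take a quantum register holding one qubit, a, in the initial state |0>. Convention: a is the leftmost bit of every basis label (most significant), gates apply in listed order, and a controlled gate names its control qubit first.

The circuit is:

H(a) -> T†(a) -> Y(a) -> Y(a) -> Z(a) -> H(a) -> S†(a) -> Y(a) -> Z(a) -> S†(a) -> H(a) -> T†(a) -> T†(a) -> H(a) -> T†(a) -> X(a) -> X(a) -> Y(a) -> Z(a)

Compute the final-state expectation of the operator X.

The expectation value of X is 1/2.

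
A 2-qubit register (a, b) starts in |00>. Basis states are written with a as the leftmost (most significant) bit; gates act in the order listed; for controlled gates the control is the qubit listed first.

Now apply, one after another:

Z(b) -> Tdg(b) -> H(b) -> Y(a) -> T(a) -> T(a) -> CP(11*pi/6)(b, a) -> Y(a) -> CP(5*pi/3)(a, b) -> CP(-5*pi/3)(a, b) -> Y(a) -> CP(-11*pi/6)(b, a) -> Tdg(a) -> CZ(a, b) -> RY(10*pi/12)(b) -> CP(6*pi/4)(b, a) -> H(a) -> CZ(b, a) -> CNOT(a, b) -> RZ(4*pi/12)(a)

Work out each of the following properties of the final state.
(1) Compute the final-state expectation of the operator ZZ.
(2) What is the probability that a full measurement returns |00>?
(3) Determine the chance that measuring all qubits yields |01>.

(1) The observable ZZ averages to 1/2. Key observation: gates 6-13 undo each other exactly, leaving only the rest of the circuit to track.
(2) A full measurement returns |00> with probability 3/8.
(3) Outcome |01> occurs with probability 1/8.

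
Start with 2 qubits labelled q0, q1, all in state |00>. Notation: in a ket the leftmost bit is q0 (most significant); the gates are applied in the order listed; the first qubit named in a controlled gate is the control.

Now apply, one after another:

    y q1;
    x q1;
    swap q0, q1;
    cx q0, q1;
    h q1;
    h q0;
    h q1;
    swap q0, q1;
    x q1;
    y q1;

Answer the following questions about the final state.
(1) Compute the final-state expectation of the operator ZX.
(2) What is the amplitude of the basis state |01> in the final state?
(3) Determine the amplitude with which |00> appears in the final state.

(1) The expectation value of ZX is -1.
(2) The amplitude on |01> is -sqrt(2)/2.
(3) The final state's coefficient on |00> equals sqrt(2)/2.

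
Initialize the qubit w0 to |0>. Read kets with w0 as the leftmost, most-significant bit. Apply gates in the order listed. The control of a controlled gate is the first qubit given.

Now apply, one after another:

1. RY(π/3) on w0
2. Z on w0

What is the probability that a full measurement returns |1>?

A full measurement returns |1> with probability 1/4.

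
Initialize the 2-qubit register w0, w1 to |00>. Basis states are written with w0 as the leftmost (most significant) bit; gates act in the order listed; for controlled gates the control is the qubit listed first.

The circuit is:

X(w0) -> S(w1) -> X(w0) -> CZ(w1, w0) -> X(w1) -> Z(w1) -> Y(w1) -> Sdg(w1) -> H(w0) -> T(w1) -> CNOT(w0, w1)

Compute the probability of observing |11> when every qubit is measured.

A full measurement returns |11> with probability 1/2.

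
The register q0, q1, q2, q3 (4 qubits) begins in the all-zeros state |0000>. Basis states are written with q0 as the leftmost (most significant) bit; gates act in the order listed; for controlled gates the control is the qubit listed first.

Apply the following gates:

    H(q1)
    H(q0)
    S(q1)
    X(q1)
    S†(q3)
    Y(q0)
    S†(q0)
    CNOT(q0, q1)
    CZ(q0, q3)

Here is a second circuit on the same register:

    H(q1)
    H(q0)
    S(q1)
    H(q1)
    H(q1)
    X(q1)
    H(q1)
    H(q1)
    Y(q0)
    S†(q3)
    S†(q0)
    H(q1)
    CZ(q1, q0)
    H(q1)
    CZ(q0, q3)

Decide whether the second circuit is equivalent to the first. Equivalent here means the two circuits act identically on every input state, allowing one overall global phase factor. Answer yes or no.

Yes — the two circuits implement the same unitary up to a global phase.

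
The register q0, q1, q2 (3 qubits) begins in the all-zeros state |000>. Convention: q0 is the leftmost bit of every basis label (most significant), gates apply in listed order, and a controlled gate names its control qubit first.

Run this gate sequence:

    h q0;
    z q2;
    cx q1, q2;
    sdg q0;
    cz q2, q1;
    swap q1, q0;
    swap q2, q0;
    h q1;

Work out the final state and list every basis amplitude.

After the circuit, the state carries amplitude 1/2 - I/2 on |000>, 1/2 + I/2 on |010>, and 0 on every other basis state.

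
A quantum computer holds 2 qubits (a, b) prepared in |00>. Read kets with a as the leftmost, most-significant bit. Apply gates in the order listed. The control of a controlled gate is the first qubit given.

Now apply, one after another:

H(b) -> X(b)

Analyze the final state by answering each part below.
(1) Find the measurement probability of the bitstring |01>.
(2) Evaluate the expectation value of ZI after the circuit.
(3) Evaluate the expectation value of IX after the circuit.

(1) The probability of measuring |01> is 1/2.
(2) The observable ZI averages to 1.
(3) In the final state, IX has expectation 1.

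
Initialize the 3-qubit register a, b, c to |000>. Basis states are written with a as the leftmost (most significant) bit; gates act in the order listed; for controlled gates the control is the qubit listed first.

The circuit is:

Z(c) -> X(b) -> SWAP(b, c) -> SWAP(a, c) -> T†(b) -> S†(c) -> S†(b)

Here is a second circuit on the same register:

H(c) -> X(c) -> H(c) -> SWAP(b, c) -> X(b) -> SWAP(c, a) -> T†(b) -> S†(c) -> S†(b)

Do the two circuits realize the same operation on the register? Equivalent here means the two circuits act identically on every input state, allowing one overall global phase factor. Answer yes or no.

No — the two circuits implement different unitaries, even allowing a global phase.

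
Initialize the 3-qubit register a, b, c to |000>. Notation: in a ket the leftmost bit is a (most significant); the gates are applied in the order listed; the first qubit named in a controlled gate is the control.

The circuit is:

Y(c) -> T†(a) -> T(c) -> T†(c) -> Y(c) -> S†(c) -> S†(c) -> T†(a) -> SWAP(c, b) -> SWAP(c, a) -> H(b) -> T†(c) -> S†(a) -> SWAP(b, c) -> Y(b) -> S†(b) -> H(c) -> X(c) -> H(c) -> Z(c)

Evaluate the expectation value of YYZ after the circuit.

In the final state, YYZ has expectation 0. Key observation: the block from step 17 through step 20 cancels to the identity and can be dropped.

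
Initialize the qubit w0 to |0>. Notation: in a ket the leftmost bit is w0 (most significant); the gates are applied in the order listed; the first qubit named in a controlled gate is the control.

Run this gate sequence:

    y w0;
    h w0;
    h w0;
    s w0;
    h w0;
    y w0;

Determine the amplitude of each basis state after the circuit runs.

The resulting statevector has amplitude -sqrt(2)*I/2 on |0>, -sqrt(2)*I/2 on |1>.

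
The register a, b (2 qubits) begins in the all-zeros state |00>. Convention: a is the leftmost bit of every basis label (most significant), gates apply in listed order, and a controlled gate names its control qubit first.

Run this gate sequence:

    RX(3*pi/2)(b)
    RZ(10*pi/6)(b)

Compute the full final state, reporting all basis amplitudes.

The resulting statevector has amplitude sqrt(2)*exp(I*pi/6)/2 on |00>, sqrt(2)*exp(I*pi/3)/2 on |01>, 0 on |10>, 0 on |11>.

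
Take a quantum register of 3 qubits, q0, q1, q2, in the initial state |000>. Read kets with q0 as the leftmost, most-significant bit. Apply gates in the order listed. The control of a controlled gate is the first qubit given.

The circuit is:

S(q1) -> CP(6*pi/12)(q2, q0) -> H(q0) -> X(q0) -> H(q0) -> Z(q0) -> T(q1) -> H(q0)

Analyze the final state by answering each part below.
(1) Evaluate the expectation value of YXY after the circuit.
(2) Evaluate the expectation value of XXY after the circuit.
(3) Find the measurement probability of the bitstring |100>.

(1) The observable YXY averages to 0. Key observation: steps 3-6 multiply out to the identity, so the circuit reduces to the remaining gates.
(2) The expectation value of XXY is 0.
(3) A full measurement returns |100> with probability 1/2.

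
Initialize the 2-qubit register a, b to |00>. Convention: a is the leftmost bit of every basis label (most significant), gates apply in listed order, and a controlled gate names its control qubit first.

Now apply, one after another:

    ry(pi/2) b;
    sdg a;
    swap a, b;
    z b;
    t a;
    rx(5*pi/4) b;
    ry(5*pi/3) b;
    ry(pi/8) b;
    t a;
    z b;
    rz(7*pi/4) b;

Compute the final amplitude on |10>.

|10> carries amplitude sqrt(6)*I*sqrt(1/2 - sqrt(2)/4)*exp(-7*I*pi/8)*cos(pi/16)/4 + sqrt(6)*sqrt(sqrt(2)/4 + 1/2)*exp(-7*I*pi/8)*sin(pi/16)/4 + sqrt(2)*I*sqrt(1/2 - sqrt(2)/4)*exp(-7*I*pi/8)*sin(pi/16)/4 - sqrt(2)*sqrt(sqrt(2)/4 + 1/2)*exp(-7*I*pi/8)*cos(pi/16)/4 in the final state.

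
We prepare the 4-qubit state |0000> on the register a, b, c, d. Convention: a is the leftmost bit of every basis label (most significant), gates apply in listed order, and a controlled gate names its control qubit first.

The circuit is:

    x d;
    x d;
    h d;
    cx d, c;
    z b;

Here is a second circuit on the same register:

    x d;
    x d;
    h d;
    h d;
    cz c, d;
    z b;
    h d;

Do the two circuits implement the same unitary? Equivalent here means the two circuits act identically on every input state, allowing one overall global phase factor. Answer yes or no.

No: there is an input state on which the two circuits produce genuinely different outputs (not merely differing by a phase).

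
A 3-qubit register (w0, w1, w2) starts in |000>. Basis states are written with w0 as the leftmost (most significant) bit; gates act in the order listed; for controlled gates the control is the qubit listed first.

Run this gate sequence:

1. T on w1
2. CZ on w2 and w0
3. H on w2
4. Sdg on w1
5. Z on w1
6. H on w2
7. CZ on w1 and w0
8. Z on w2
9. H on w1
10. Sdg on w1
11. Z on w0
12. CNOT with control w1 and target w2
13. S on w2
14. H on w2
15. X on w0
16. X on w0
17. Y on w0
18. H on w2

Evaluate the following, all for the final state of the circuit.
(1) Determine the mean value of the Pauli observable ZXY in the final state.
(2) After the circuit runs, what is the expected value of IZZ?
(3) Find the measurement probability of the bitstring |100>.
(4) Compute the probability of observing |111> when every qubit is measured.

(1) The expectation value of ZXY is 0.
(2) The expectation value of IZZ is 1.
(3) Outcome |100> occurs with probability 1/2.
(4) The probability of measuring |111> is 1/2.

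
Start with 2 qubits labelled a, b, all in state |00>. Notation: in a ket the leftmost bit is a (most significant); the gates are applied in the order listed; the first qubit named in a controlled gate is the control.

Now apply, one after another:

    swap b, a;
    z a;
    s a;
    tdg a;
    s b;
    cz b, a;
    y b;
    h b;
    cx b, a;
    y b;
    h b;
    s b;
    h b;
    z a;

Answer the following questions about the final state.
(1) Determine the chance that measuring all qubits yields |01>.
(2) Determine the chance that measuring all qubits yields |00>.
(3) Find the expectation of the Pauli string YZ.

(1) A full measurement returns |01> with probability 1/4.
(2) The probability of measuring |00> is 1/4.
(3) In the final state, YZ has expectation -1.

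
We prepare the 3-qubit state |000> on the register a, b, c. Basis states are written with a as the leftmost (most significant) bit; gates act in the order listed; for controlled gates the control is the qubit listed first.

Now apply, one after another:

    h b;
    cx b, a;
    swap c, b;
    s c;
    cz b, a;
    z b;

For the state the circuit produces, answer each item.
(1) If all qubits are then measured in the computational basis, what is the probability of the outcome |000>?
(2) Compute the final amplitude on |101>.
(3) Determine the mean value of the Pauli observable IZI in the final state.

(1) A full measurement returns |000> with probability 1/2.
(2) The amplitude on |101> is sqrt(2)*I/2.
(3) The observable IZI averages to 1.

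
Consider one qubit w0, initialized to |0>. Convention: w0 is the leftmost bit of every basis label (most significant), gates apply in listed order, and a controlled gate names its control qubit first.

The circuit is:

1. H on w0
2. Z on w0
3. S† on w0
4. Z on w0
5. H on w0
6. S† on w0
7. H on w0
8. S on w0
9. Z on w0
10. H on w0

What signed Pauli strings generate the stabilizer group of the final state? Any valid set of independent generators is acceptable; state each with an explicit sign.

The stabilizer group can be generated by +X, among other valid generating sets.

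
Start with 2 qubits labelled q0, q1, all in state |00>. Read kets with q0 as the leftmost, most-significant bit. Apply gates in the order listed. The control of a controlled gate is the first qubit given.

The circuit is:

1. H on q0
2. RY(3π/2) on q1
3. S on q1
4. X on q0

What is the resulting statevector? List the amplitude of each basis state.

After the circuit, the state carries amplitude -1/2 on |00>, I/2 on |01>, -1/2 on |10>, I/2 on |11>.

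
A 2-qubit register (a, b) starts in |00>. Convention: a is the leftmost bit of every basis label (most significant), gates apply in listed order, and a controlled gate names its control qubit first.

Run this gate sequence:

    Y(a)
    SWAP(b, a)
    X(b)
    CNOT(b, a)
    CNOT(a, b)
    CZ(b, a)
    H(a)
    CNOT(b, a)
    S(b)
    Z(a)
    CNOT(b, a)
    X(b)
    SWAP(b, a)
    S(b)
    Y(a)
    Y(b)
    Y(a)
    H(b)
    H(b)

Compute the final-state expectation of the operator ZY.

The observable ZY averages to 1.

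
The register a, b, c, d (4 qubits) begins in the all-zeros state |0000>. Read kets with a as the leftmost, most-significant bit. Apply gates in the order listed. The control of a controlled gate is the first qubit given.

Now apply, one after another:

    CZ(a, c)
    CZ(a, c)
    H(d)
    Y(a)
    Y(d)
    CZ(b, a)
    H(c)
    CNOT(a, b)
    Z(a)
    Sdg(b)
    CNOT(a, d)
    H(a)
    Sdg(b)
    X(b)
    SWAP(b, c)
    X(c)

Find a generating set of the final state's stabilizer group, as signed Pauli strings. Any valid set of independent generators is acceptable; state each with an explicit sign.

The final state is stabilized by the group generated by -XIII, +IXII, -IIIX, -IIZI; other independent generating sets are equally valid.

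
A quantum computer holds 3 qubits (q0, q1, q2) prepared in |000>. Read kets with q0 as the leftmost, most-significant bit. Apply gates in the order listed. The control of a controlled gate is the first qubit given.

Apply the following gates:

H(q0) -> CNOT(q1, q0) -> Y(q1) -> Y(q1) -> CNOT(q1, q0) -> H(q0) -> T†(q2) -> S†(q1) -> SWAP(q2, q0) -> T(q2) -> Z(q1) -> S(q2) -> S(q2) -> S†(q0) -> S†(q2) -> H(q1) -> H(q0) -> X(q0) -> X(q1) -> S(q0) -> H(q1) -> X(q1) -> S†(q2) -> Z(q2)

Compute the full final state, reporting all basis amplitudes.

After the circuit, the state carries amplitude sqrt(2)/2 on |010>, sqrt(2)*I/2 on |110>, and 0 on every other basis state.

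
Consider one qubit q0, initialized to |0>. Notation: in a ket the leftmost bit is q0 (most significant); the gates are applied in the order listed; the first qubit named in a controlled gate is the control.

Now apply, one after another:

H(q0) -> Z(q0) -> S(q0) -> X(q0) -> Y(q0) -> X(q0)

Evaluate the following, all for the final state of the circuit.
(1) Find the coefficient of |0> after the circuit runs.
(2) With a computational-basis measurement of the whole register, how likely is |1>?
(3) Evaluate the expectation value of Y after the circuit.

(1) |0> carries amplitude sqrt(2)/2 in the final state.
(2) A full measurement returns |1> with probability 1/2.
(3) The expectation value of Y is -1.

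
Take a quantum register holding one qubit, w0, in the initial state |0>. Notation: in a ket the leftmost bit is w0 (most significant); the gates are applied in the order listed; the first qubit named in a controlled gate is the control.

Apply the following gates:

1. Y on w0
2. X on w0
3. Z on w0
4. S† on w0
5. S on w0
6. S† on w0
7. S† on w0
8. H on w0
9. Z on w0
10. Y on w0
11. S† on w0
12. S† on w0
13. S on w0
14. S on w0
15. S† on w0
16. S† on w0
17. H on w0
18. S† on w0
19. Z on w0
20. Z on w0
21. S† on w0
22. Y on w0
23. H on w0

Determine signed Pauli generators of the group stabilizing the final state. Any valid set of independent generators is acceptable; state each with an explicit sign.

One valid set of independent stabilizer generators is +X (any independent generating set of the same group is equally correct).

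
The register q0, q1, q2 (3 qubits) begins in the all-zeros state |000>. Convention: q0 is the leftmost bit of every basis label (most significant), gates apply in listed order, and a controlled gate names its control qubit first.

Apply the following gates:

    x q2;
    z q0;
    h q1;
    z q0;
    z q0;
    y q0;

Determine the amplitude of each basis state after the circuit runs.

The resulting statevector has amplitude sqrt(2)*I/2 on |101>, sqrt(2)*I/2 on |111>, and 0 on every other basis state.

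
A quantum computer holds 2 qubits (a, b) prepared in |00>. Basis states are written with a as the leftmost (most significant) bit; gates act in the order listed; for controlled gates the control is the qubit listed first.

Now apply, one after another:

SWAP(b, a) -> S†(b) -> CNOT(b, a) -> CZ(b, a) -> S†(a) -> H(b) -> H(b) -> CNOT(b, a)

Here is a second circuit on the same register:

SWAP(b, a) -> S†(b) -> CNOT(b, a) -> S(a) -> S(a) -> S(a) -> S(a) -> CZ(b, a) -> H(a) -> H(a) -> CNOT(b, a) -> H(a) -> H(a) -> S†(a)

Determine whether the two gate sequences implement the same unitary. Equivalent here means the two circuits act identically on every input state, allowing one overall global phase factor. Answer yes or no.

No: there is an input state on which the two circuits produce genuinely different outputs (not merely differing by a phase).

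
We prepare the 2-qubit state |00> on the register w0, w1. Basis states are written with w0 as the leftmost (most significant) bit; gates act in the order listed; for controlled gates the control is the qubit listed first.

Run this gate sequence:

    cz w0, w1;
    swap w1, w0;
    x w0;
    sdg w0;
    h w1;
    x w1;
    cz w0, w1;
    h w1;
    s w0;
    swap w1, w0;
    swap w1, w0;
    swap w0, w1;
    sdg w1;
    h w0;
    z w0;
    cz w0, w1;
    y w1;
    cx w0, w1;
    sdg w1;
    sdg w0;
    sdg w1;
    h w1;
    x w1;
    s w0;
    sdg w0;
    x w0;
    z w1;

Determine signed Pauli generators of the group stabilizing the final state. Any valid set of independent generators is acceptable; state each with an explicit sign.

The final state is stabilized by the group generated by -YZ, +ZX; other independent generating sets are equally valid.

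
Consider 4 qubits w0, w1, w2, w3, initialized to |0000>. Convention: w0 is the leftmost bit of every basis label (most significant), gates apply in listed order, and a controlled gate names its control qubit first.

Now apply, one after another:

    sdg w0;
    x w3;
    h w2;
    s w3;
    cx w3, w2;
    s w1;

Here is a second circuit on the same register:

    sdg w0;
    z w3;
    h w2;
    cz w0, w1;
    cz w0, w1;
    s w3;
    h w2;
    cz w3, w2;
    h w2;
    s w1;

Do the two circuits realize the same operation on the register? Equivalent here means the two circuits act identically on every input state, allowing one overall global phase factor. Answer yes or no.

No: there is an input state on which the two circuits produce genuinely different outputs (not merely differing by a phase).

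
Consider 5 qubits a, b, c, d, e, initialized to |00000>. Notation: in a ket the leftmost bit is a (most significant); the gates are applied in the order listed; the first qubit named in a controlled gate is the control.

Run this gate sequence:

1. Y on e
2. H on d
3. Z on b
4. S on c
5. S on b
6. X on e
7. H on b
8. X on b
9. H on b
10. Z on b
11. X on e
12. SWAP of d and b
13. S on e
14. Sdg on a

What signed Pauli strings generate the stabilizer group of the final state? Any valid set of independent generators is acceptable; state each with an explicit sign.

The final state is stabilized by the group generated by +IXIII, +ZIIII, +IIZII, +IIIZI, -IIIIZ; other independent generating sets are equally valid. Key observation: gates 7-10 undo each other exactly, leaving only the rest of the circuit to track.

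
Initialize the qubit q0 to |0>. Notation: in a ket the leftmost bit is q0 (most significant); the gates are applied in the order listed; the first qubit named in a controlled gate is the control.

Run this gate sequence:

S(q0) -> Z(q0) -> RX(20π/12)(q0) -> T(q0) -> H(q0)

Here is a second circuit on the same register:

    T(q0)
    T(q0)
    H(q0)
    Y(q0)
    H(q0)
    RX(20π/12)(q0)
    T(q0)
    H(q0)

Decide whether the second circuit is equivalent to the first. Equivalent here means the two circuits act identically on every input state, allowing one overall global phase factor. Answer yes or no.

No, they are not equivalent — no single phase factor reconciles the two unitaries.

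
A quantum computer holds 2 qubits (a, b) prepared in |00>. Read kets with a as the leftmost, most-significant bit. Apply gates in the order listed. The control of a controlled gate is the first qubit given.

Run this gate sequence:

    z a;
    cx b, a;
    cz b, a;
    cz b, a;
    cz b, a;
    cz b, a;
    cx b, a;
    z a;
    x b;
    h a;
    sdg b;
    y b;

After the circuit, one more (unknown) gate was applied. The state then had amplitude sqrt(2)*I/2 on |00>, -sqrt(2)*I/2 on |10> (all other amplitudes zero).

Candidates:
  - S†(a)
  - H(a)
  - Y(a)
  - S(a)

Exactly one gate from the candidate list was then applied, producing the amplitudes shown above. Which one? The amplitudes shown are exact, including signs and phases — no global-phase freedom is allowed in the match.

It was Y(a) that produced the state shown. Key observation: gates 1-8 undo each other exactly, leaving only the rest of the circuit to track.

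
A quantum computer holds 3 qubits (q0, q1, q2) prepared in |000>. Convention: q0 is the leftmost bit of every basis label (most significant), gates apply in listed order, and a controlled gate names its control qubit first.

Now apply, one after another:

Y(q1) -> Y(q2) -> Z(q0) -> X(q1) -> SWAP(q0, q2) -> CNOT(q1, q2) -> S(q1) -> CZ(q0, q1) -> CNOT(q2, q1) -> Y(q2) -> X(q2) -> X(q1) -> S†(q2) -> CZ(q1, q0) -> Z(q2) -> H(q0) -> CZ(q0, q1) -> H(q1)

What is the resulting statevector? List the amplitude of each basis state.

After the circuit, the state carries amplitude I/2 on |000>, 0 on |001>, -I/2 on |010>, 0 on |011>, I/2 on |100>, 0 on |101>, -I/2 on |110>, 0 on |111>.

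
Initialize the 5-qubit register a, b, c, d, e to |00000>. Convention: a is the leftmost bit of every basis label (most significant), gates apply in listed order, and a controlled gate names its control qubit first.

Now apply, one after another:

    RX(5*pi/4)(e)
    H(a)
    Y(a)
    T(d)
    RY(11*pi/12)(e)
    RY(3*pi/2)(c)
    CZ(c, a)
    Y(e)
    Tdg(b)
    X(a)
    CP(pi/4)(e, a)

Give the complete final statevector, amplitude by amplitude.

The final amplitudes are (1 - I)*(-sqrt(2) + sqrt(6) + 2*I)/16 on |00000>, (1 - I)*(-sqrt(6) - sqrt(2) + 2*sqrt(3)*I)/16 on |00001>, (1 - I)*(-sqrt(2) + sqrt(6) + 2*I)/16 on |00100>, (1 - I)*(-sqrt(6) - sqrt(2) + 2*sqrt(3)*I)/16 on |00101>, (1 - I)*(-sqrt(6) + sqrt(2) - 2*I)/16 on |10000>, (-2*sqrt(3) + sqrt(2) + sqrt(6) - 2*sqrt(3)*I - sqrt(6)*I - sqrt(2)*I)*exp(I*pi/4)/16 on |10001>, (1 - I)*(-sqrt(2) + sqrt(6) + 2*I)/16 on |10100>, (-sqrt(6) - sqrt(2) + 2*sqrt(3) + sqrt(2)*I + sqrt(6)*I + 2*sqrt(3)*I)*exp(I*pi/4)/16 on |10101>, and 0 on every other basis state.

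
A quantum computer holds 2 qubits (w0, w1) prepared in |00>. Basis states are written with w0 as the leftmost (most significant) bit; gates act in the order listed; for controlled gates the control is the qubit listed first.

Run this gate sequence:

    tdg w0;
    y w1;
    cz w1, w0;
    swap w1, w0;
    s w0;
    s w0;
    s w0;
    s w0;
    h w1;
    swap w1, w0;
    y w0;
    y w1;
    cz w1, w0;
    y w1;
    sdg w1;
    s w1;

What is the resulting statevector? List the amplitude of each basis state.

The resulting statevector has amplitude 0 on |00>, sqrt(2)/2 on |01>, 0 on |10>, -sqrt(2)/2 on |11>. Key observation: steps 5-8 multiply out to the identity, so the circuit reduces to the remaining gates.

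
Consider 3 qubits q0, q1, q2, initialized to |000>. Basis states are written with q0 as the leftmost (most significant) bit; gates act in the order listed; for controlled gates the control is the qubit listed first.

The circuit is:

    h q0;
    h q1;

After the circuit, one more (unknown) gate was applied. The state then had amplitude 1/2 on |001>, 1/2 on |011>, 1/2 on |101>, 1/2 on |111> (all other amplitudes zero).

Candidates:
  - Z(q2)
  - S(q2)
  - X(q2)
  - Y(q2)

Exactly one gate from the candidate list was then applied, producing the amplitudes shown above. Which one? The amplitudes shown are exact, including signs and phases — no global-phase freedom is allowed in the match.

It was X(q2) that produced the state shown.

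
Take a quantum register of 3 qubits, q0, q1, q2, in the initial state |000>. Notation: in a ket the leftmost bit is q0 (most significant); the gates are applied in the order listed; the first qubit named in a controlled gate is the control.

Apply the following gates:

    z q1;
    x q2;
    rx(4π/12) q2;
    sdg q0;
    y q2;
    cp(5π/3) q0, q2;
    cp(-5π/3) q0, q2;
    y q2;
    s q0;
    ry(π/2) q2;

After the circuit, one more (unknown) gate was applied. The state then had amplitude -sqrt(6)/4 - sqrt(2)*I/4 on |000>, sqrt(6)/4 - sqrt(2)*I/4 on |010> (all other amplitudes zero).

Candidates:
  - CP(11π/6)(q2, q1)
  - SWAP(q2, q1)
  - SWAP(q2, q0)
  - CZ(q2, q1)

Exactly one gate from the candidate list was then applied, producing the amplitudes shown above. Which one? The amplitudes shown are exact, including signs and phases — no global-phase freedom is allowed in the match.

The unique candidate consistent with the amplitudes is SWAP(q2, q1).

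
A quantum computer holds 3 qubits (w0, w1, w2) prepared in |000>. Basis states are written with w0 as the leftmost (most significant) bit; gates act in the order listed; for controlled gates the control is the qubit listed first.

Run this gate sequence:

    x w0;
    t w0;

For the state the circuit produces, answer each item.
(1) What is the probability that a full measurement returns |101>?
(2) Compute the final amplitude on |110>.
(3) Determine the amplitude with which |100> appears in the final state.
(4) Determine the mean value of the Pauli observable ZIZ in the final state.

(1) Outcome |101> occurs with probability 0.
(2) The amplitude on |110> is 0.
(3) The final state's coefficient on |100> equals exp(I*pi/4).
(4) The observable ZIZ averages to -1.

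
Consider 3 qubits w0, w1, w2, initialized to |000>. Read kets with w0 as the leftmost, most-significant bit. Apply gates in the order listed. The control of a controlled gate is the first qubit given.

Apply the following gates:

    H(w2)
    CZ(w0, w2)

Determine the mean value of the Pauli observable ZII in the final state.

In the final state, ZII has expectation 1.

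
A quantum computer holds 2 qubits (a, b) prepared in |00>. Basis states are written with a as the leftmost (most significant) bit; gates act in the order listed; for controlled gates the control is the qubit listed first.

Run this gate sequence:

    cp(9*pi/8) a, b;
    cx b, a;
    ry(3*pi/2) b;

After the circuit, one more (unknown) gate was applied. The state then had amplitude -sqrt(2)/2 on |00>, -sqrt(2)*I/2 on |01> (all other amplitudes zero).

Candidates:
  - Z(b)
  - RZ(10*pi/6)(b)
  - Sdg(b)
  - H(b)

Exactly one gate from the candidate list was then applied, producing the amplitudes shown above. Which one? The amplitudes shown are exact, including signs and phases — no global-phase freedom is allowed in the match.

The unique candidate consistent with the amplitudes is Sdg(b).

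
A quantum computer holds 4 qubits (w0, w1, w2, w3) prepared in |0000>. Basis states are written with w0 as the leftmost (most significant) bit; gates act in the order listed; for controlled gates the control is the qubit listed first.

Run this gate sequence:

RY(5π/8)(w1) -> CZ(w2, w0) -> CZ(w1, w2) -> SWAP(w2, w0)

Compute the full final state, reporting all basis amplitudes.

The resulting statevector has amplitude cos(5*pi/16) on |0000>, sin(5*pi/16) on |0100>, and 0 on every other basis state.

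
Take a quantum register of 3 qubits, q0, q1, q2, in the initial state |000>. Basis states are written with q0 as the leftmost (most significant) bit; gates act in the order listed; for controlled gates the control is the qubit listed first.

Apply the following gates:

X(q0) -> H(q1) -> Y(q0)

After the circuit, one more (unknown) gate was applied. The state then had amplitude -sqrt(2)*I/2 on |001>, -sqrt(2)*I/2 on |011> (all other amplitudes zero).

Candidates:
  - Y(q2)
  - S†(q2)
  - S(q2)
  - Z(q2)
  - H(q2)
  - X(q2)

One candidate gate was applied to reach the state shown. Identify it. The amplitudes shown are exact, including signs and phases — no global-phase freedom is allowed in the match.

The applied gate was X(q2).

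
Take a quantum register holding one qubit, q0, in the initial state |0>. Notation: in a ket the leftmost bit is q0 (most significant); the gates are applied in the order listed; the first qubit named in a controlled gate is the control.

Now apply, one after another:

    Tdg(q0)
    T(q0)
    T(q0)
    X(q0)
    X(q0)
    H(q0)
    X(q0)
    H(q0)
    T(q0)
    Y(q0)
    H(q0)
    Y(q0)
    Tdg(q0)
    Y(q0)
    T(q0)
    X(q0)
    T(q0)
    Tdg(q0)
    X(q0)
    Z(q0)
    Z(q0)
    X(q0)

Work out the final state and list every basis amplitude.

The resulting statevector has amplitude -sqrt(2)*exp(3*I*pi/4)/2 on |0>, sqrt(2)*exp(I*pi/4)/2 on |1>.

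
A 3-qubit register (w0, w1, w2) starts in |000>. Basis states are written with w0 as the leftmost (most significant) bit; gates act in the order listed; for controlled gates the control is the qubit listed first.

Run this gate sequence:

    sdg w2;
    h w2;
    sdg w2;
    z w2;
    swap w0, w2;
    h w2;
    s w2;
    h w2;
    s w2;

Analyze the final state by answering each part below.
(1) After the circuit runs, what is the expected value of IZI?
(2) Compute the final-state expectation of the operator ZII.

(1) In the final state, IZI has expectation 1.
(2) The observable ZII averages to 0.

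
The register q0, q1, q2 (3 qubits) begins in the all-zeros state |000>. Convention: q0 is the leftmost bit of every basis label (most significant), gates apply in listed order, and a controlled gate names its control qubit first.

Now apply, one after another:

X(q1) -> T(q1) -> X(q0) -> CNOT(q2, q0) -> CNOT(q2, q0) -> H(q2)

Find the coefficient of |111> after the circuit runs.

|111> carries amplitude sqrt(2)*exp(I*pi/4)/2 in the final state. Key observation: the block from step 4 through step 5 cancels to the identity and can be dropped.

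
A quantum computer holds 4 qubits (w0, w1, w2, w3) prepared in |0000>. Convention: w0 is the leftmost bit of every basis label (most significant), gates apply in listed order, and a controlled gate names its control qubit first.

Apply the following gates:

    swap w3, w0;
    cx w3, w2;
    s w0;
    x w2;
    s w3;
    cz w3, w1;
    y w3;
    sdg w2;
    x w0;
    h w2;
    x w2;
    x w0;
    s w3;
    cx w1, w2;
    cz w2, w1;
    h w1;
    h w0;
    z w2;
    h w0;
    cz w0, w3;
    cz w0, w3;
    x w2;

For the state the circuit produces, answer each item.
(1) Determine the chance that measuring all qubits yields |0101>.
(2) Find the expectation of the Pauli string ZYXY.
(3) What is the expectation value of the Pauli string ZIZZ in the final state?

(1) The probability of measuring |0101> is 1/4.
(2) The observable ZYXY averages to 0.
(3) The expectation value of ZIZZ is 0.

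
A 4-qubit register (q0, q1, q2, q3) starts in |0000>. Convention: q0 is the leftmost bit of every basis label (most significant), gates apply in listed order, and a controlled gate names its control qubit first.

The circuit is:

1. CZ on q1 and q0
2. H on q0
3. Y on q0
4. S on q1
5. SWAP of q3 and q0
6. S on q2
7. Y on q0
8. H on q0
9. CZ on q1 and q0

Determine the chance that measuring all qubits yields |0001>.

Outcome |0001> occurs with probability 1/4.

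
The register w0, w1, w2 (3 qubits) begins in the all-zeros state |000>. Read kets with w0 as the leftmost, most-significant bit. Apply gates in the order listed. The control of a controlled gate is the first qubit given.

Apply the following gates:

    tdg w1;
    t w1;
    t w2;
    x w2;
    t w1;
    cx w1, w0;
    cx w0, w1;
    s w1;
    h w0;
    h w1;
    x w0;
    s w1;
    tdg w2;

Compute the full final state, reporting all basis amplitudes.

After the circuit, the state carries amplitude 0 on |000>, -exp(3*I*pi/4)/2 on |001>, 0 on |010>, exp(I*pi/4)/2 on |011>, 0 on |100>, -exp(3*I*pi/4)/2 on |101>, 0 on |110>, exp(I*pi/4)/2 on |111>.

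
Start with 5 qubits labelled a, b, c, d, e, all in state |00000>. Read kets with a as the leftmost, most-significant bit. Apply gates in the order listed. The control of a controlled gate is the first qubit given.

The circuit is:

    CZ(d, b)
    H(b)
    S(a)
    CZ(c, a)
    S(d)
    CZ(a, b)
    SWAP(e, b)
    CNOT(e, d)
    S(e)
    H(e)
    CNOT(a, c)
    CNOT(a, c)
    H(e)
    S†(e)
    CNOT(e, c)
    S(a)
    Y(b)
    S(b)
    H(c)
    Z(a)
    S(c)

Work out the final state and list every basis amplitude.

The final amplitudes are -1/2 on |01000>, -1/2 on |01011>, -I/2 on |01100>, I/2 on |01111>, and 0 on every other basis state.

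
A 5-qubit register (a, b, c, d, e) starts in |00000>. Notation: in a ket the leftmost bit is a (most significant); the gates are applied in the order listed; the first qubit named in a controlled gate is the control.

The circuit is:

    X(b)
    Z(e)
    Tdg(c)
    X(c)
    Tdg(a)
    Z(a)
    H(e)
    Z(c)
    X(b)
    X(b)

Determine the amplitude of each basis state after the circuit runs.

After the circuit, the state carries amplitude -sqrt(2)/2 on |01100>, -sqrt(2)/2 on |01101>, and 0 on every other basis state. Key observation: steps 9-10 multiply out to the identity, so the circuit reduces to the remaining gates.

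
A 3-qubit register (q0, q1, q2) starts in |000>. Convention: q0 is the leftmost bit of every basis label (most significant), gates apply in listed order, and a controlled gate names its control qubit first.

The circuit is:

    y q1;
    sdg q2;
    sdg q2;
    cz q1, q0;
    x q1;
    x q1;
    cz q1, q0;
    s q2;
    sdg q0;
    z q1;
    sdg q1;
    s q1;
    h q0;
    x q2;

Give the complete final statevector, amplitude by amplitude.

The final amplitudes are -sqrt(2)*I/2 on |011>, -sqrt(2)*I/2 on |111>, and 0 on every other basis state. Key observation: gates 3-8 undo each other exactly, leaving only the rest of the circuit to track.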